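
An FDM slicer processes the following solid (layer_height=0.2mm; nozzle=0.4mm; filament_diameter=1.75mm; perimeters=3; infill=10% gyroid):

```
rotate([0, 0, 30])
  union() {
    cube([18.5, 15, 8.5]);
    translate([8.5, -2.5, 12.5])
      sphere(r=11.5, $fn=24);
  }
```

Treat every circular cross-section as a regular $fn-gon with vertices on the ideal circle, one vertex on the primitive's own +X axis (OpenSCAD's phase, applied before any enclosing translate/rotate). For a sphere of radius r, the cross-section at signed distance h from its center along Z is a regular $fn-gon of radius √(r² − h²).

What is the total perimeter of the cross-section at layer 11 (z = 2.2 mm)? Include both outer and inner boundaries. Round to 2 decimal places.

At z = 2.2 mm: the cube (footprint 18.5×15) is included at this height (perimeter 67.00 mm); the sphere at (8.5, -2.5): section is a regular 24-gon, circumradius = √(r²−h²) = √(11.5²−10.3²) = 5.115 (perimeter = 2·24·5.115·sin(180°/24) = 32.04 mm); Merging all regions: the regions partially overlap (shared area 16.26 mm²), so the edge portions inside another operand are dropped and the merged outline is re-measured after clipping — boundary = 79.33 mm; (rotated 30° about Z; rotation is an isometry so areas/perimeters/island counts are preserved). Overall, the cross-section is a single solid region. Total boundary length (outer) = 79.33 mm.

79.33 mm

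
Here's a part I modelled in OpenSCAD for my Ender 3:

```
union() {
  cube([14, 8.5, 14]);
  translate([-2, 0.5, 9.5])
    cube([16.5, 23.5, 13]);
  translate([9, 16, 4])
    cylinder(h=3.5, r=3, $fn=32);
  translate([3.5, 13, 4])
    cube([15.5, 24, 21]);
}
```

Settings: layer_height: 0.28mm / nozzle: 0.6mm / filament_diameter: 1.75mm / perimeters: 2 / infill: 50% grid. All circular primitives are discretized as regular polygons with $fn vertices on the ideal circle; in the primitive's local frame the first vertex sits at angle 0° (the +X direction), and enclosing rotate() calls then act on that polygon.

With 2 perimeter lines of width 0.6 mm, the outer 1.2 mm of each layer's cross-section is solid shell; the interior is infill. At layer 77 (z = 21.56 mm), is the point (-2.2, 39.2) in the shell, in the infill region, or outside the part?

outside

At z = 21.56 mm: the cube does not reach this height (z outside [0, 14]); the cube at (-2, 0.5) is present — its section is the full 16.5×23.5 rectangle; the cylinder at (9, 16) does not reach this height (z outside [4, 7.5]); the 15.5×24 cube at (3.5, 13) contributes its full rectangle; Taking the union: the regions partially overlap (shared area 121.00 mm²), so overlapping operands fuse into one piece — 1 connected region. Overall, the cross-section is a single solid region. The nearest boundary edge runs (3.50, 24.00)→(3.50, 37.00); distance from the point to it = 6.11 mm. The point is not inside any of the regions above, so it lies outside the cross-section (6.11 mm from the nearest boundary).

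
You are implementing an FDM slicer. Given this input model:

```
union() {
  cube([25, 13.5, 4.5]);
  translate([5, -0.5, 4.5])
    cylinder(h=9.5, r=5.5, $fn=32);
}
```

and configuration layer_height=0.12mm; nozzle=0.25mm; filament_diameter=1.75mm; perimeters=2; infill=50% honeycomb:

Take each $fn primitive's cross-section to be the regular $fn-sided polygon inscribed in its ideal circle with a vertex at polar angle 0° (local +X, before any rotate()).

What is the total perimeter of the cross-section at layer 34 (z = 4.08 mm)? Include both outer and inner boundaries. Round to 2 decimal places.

At z = 4.08 mm: the cube is present — its section is the full 25×13.5 rectangle (perimeter 77.00 mm); the cylinder at (5, -0.5) is not intersected at this z (z outside [4.5, 14]); Combining (union): only the 25×13.5 cube is present, so the union is just that shape — boundary = 77.00 mm. Overall, the cross-section is a single solid region. Total boundary length (outer) = 77.00 mm.

77.00 mm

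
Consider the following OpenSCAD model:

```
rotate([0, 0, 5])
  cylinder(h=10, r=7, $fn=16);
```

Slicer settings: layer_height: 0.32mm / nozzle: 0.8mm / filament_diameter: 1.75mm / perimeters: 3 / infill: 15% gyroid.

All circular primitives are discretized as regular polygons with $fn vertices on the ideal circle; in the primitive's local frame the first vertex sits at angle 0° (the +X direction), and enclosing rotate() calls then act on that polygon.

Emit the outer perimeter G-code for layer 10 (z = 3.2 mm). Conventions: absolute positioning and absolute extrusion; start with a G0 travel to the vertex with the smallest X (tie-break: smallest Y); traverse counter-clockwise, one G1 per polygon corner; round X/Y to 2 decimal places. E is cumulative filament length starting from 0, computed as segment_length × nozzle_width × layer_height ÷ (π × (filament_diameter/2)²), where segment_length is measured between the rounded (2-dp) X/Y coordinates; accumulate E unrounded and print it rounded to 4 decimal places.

G0 X-6.97 Y-0.61 Z3.20
G1 X-6.21 Y-3.23 E0.2903
G1 X-4.50 Y-5.36 E0.5811
G1 X-2.10 Y-6.68 E0.8726
G1 X0.61 Y-6.97 E1.1627
G1 X3.23 Y-6.21 E1.4530
G1 X5.36 Y-4.50 E1.7437
G1 X6.68 Y-2.10 E2.0353
G1 X6.97 Y0.61 E2.3253
G1 X6.21 Y3.23 E2.6157
G1 X4.50 Y5.36 E2.9064
G1 X2.10 Y6.68 E3.1979
G1 X-0.61 Y6.97 E3.4880
G1 X-3.23 Y6.21 E3.7784
G1 X-5.36 Y4.50 E4.0691
G1 X-6.68 Y2.10 E4.3606
G1 X-6.97 Y-0.61 E4.6507

At z = 3.2 mm: the r=7 cylinder contributes a regular 16-gon of circumradius 7; (rotated 5° about Z; rotation is an isometry so areas/perimeters/island counts are preserved). The outline is a single polygon with 16 vertices. Extrusion per mm of travel: 0.8 × 0.32 / (π × 0.875²) = 0.106432. Accumulating E over each segment gives final E = 4.6507.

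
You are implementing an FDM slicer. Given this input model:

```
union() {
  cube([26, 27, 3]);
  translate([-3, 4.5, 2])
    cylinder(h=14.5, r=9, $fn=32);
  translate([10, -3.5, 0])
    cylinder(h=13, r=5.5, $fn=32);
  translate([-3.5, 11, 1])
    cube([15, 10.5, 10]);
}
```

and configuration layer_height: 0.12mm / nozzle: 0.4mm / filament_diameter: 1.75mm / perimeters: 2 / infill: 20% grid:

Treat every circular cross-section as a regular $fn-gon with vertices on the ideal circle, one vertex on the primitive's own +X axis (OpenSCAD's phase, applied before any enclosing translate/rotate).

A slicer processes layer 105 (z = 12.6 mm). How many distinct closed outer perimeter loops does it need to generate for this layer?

At z = 12.6 mm: the cube is not intersected at this z (z outside [0, 3]); the r=9 cylinder at (-3, 4.5) gives a regular 32-gon of circumradius 9 (constant along its height); the r=5.5 cylinder at (10, -3.5) contributes a regular 32-gon of circumradius 5.5; the cube at (-3.5, 11) is absent (z outside [1, 11]); Taking the union: the 2 present regions are separate (no shared area or edge), so areas and boundary lengths simply add and each stays a separate island — 2 connected regions. The result has 2 disconnected regions.

2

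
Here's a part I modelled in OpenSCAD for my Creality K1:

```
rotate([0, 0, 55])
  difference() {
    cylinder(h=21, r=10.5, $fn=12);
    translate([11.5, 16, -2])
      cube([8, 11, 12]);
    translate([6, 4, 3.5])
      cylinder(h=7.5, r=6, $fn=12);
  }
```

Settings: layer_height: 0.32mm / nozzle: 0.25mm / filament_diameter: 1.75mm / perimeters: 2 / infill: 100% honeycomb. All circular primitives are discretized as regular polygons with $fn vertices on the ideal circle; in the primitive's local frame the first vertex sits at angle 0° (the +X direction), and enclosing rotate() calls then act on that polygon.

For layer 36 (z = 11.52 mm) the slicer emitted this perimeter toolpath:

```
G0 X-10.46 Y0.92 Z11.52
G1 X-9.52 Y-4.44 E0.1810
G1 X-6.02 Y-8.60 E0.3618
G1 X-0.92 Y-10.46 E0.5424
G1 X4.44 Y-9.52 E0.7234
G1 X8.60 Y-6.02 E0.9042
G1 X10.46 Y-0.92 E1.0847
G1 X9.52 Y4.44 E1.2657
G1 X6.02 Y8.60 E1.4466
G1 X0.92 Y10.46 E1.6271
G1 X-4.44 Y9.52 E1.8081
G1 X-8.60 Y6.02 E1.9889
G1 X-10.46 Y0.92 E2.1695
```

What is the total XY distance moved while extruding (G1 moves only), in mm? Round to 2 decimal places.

65.23 mm

Sum the Euclidean lengths of each G1 segment: total = 65.23 mm.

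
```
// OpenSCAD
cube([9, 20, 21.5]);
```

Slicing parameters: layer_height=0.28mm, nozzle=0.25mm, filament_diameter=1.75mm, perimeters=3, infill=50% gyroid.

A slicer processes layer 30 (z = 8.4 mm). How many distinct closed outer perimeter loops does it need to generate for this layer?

At z = 8.4 mm: the cube (footprint 9×20) is included at this height. The result has 1 disconnected region.

1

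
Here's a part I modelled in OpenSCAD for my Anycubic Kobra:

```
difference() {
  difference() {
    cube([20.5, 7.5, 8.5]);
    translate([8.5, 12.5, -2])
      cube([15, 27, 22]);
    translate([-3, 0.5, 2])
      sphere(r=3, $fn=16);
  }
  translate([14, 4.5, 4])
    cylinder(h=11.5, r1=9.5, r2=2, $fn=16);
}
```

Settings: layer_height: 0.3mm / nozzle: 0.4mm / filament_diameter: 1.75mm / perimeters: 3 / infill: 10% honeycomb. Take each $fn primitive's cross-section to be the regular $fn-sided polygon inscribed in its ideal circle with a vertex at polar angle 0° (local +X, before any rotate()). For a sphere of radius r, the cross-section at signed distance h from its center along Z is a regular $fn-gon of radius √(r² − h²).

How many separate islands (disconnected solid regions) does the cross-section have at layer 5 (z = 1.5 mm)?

At z = 1.5 mm: the cube (footprint 20.5×7.5) is included at this height; the cube at (8.5, 12.5) (footprint 15×27) is included at this height; the r=3 sphere at (-3, 0.5) slices to a regular 16-gon of circumradius 2.958 (√(r²−h²) with h=0.5 from center); Subtracting the remaining from the first: starting from the 20.5×7.5 cube, the 15×27 cube at (8.5, 12.5) misses the remaining region (no effect); the r=3 sphere at (-3, 0.5) misses the remaining region (no effect) — 1 connected region; the cone at (14, 4.5) does not reach this height (z outside [4, 15.5]); After the difference (first − rest): none of the subtracted shapes is present at this height, so that combined region is unchanged — 1 connected region. Overall, the cross-section is a single solid region. Island count = 1.

1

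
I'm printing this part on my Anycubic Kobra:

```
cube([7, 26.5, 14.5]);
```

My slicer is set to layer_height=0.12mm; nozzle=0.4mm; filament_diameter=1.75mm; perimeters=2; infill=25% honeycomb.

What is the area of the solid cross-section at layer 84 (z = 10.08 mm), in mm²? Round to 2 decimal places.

At z = 10.08 mm: the cube is present — its section is the full 7×26.5 rectangle (area 185.50 mm²). Overall, the cross-section is a single solid region. Net area = 185.50 mm².

185.50 mm²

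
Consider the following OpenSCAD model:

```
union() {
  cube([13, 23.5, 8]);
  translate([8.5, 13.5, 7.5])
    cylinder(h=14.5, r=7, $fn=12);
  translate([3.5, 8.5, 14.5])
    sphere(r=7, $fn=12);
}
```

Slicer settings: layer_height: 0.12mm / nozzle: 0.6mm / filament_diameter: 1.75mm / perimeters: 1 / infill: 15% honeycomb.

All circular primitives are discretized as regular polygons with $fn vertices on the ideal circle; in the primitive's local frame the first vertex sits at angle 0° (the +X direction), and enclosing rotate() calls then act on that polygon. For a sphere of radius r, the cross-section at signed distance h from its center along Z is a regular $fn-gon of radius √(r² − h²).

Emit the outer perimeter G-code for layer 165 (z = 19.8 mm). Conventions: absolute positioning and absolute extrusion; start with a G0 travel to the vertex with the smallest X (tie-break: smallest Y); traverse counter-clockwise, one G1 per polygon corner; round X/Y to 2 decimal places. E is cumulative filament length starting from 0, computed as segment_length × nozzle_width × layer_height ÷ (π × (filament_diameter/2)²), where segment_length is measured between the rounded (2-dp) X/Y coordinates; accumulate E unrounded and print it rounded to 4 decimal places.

G0 X-1.07 Y8.50 Z19.80
G1 X-0.46 Y6.21 E0.0709
G1 X1.21 Y4.54 E0.1416
G1 X3.50 Y3.93 E0.2126
G1 X5.79 Y4.54 E0.2835
G1 X7.46 Y6.21 E0.3542
G1 X7.60 Y6.74 E0.3706
G1 X8.50 Y6.50 E0.3985
G1 X12.00 Y7.44 E0.5070
G1 X14.56 Y10.00 E0.6154
G1 X15.50 Y13.50 E0.7238
G1 X14.56 Y17.00 E0.8323
G1 X12.00 Y19.56 E0.9407
G1 X8.50 Y20.50 E1.0492
G1 X5.00 Y19.56 E1.1577
G1 X2.44 Y17.00 E1.2660
G1 X1.50 Y13.50 E1.3745
G1 X1.74 Y12.60 E1.4024
G1 X1.21 Y12.46 E1.4188
G1 X-0.46 Y10.79 E1.4895
G1 X-1.07 Y8.50 E1.5604

At z = 19.8 mm: the cube is not intersected at this z (z outside [0, 8]); the cylinder at (8.5, 13.5): section is a regular 12-gon, circumradius r=7; the sphere at (3.5, 8.5): section is a regular 12-gon, circumradius = √(r²−h²) = √(7²−5.3²) = 4.573; Combining (union): the regions partially overlap (shared area 24.88 mm²), so overlapping operands fuse into one piece — 1 connected region. The outline is a single polygon with 20 vertices. Extrusion per mm of travel: 0.6 × 0.12 / (π × 0.875²) = 0.029934. Accumulating E over each segment gives final E = 1.5604.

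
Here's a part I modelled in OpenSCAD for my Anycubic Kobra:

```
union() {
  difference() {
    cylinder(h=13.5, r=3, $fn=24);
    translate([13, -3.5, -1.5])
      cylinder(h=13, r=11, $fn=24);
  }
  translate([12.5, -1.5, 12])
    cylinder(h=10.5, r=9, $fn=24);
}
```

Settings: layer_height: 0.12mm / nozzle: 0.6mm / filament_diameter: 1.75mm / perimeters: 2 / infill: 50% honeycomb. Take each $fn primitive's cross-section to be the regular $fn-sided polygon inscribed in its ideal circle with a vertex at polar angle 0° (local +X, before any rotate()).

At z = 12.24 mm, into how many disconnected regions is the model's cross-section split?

At z = 12.24 mm: the r=3 cylinder gives a regular 24-gon of circumradius 3 (constant along its height); the cylinder at (13, -3.5) does not reach this height (z outside [-1.5, 11.5]); After the difference (first − rest): none of the subtracted shapes is present at this height, so the r=3 cylinder is unchanged — 1 connected region; the r=9 cylinder at (12.5, -1.5) contributes a regular 24-gon of circumradius 9; Merging all regions: the 2 present regions are separate (no shared area or edge), so areas and boundary lengths simply add and each stays a separate island — 2 connected regions. The result has 2 disconnected regions.

2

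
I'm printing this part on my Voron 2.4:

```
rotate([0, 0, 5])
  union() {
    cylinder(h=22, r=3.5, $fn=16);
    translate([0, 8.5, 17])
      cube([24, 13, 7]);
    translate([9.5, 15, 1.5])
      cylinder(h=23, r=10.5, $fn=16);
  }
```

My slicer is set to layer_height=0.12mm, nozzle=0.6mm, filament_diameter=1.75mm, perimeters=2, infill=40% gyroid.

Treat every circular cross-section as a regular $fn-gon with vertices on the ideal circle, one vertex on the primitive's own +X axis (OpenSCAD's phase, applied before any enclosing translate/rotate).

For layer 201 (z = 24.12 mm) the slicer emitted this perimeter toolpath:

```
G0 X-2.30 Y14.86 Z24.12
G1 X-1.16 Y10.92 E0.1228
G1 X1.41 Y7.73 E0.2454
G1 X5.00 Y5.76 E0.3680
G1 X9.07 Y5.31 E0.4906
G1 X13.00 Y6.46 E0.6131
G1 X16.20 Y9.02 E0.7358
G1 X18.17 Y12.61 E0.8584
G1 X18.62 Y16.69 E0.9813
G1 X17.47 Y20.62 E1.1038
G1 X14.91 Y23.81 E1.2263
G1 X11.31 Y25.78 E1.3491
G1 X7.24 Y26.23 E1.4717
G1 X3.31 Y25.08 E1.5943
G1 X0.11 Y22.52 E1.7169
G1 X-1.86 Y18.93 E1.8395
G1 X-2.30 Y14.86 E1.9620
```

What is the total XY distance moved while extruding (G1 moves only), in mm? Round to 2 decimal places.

Sum the Euclidean lengths of each G1 segment: total = 65.55 mm.

65.55 mm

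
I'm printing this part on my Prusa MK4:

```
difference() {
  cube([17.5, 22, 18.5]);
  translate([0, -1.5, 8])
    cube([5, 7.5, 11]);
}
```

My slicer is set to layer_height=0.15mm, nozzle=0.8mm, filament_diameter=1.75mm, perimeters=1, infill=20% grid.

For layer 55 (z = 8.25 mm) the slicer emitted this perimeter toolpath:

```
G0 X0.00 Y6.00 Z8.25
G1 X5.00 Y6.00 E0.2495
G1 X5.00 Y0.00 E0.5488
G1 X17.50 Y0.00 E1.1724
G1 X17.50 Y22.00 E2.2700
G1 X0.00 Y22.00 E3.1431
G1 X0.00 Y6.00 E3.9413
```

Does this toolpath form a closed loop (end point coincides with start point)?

Start point (G0): (0.00, 6.00). End point (last G1): the path returns to the start — closed.

yes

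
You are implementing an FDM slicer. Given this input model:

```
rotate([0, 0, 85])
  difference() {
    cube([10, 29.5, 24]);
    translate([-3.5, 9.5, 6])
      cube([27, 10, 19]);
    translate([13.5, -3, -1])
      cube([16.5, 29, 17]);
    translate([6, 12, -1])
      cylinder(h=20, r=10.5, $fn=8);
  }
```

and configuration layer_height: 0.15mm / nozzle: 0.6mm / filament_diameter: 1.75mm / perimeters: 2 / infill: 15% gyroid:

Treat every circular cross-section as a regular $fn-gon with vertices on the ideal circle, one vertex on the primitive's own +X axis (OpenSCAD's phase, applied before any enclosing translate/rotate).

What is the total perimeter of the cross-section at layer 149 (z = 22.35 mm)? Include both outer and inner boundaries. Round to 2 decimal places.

At z = 22.35 mm: the 10×29.5 cube contributes its full rectangle (perimeter 79.00 mm); the cube at (-3.5, 9.5) (footprint 27×10) is included at this height (perimeter 74.00 mm); the cube at (13.5, -3) does not reach this height (z outside [-1, 16]); the cylinder at (6, 12) does not reach this height (z outside [-1, 19]); Taking the first minus the rest: starting from the 10×29.5 cube, the 27×10 cube at (-3.5, 9.5) partially overlaps it — only the 100.00 mm² overlap (of its 270.00 mm²) is removed, clipping the outline — boundary = 79.00 mm; (rotated 85° about Z; rotation is an isometry so areas/perimeters/island counts are preserved). Overall, the cross-section has 2 separate islands. Total boundary length (outer) = 79.00 mm.

79.00 mm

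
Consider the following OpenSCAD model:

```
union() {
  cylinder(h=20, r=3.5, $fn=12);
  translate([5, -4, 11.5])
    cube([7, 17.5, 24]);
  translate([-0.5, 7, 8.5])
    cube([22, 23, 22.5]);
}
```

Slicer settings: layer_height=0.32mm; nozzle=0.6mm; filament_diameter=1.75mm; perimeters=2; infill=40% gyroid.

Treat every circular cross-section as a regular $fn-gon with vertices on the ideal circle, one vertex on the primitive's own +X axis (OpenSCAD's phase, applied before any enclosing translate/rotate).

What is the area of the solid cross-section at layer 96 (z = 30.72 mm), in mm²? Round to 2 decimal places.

At z = 30.72 mm: the cylinder does not reach this height (z outside [0, 20]); the cube at (5, -4) (footprint 7×17.5) is included at this height (area 122.50 mm²); the cube at (-0.5, 7) (footprint 22×23) is included at this height (area 506.00 mm²); Combining (union): the regions partially overlap — summed areas 628.50 mm² minus the doubly-counted overlap 45.50 mm² gives 583.00 mm² — area = 583.00 mm². Overall, the cross-section is a single solid region. Net area = 583.00 mm².

583.00 mm²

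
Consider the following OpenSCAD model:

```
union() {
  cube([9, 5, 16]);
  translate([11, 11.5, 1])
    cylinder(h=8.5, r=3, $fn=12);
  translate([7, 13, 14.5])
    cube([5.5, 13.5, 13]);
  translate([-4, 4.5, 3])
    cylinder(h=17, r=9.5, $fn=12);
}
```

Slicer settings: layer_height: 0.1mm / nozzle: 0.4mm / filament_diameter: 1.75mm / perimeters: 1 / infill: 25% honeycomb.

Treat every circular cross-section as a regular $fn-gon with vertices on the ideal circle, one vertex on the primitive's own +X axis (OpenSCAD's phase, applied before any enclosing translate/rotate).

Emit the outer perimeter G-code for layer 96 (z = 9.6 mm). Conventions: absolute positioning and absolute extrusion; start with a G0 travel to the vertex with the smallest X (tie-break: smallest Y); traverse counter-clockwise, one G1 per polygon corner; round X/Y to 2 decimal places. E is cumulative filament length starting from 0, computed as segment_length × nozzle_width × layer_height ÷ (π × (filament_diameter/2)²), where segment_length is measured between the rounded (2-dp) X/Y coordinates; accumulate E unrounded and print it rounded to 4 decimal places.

At z = 9.6 mm: the cube (footprint 9×5) is included at this height; the cylinder at (11, 11.5) is not intersected at this z (z outside [1, 9.5]); the cube at (7, 13) is not intersected at this z (z outside [14.5, 27.5]); the r=9.5 cylinder at (-4, 4.5) contributes a regular 12-gon of circumradius 9.5; Combining (union): the regions partially overlap (shared area 24.75 mm²), so overlapping operands fuse into one piece — 1 connected region. The outline is a single polygon with 15 vertices. Extrusion per mm of travel: 0.4 × 0.1 / (π × 0.875²) = 0.016630. Accumulating E over each segment gives final E = 1.1173.

G0 X-13.50 Y4.50 Z9.60
G1 X-12.23 Y-0.25 E0.0818
G1 X-8.75 Y-3.73 E0.1636
G1 X-4.00 Y-5.00 E0.2454
G1 X0.75 Y-3.73 E0.3271
G1 X4.23 Y-0.25 E0.4090
G1 X4.29 Y0.00 E0.4133
G1 X9.00 Y0.00 E0.4916
G1 X9.00 Y5.00 E0.5747
G1 X5.37 Y5.00 E0.6351
G1 X4.23 Y9.25 E0.7083
G1 X0.75 Y12.73 E0.7901
G1 X-4.00 Y14.00 E0.8719
G1 X-8.75 Y12.73 E0.9537
G1 X-12.23 Y9.25 E1.0355
G1 X-13.50 Y4.50 E1.1173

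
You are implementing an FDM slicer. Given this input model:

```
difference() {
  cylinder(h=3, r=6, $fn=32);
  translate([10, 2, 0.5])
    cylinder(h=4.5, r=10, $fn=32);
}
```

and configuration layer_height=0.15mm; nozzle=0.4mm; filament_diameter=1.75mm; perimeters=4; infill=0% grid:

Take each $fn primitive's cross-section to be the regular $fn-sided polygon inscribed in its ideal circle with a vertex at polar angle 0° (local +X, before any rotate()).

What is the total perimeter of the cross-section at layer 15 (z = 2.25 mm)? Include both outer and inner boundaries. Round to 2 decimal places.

34.81 mm

At z = 2.25 mm: the r=6 cylinder contributes a regular 32-gon of circumradius 6 (perimeter = 2·32·6.000·sin(180°/32) = 37.64 mm); the r=10 cylinder at (10, 2) contributes a regular 32-gon of circumradius 10 (perimeter = 2·32·10.000·sin(180°/32) = 62.73 mm); Taking the first minus the rest: starting from the r=6 cylinder, the r=10 cylinder at (10, 2) partially overlaps it — only the 46.36 mm² overlap (of its 312.14 mm²) is removed, clipping the outline — boundary = 34.81 mm. Overall, the cross-section is a single solid region. Total boundary length (outer) = 34.81 mm.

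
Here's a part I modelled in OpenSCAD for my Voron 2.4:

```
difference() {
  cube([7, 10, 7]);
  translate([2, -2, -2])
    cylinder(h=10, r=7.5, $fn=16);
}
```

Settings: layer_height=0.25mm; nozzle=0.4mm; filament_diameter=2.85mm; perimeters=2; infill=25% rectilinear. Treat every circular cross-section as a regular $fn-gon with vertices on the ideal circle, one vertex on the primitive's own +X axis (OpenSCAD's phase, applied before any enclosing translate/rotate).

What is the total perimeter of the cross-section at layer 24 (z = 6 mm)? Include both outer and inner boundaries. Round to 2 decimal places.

25.92 mm

At z = 6 mm: the 7×10 cube contributes its full rectangle (perimeter 34.00 mm); the r=7.5 cylinder at (2, -2) contributes a regular 16-gon of circumradius 7.5 (perimeter = 2·16·7.500·sin(180°/16) = 46.82 mm); After the difference (first − rest): starting from the 7×10 cube, the r=7.5 cylinder at (2, -2) partially overlaps it — only the 34.55 mm² overlap (of its 172.21 mm²) is removed, clipping the outline — boundary = 25.92 mm. Overall, the cross-section is a single solid region. Total boundary length (outer) = 25.92 mm.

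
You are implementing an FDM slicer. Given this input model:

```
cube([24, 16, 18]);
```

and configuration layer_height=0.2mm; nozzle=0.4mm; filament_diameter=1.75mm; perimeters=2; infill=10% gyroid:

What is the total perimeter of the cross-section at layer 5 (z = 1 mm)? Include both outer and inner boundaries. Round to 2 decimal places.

At z = 1 mm: the 24×16 cube contributes its full rectangle (perimeter 80.00 mm). Overall, the cross-section is a single solid region. Total boundary length (outer) = 80.00 mm.

80.00 mm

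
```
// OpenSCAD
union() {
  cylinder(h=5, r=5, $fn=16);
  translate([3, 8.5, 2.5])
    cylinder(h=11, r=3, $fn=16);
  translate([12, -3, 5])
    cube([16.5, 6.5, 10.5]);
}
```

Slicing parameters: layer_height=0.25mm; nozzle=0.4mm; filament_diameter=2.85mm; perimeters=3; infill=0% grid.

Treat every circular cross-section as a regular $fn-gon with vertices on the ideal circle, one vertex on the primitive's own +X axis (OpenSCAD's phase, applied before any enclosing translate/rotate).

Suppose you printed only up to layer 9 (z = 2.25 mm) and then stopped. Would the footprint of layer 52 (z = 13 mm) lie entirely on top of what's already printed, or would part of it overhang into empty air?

Compare the two slices. At z = 2.25: the cylinder: section is a regular 16-gon, circumradius r=5 (area = (16/2)·5.000²·sin(360°/16) = 76.54 mm²); the cylinder at (3, 8.5) is not intersected at this z (z outside [2.5, 13.5]); the cube at (12, -3) does not reach this height (z outside [5, 15.5]); Combining (union): only the r=5 cylinder is present, so the union is just that shape — area = 76.54 mm². At z = 13: the cylinder is not intersected at this z (z outside [0, 5]); the r=3 cylinder at (3, 8.5) contributes a regular 16-gon of circumradius 3 (area = (16/2)·3.000²·sin(360°/16) = 27.55 mm²); the 16.5×6.5 cube at (12, -3) contributes its full rectangle (area 107.25 mm²); Taking the union: the 2 present regions are separate (no shared area or edge), so areas and boundary lengths simply add and each stays a separate island — area = 134.80 mm². Checking containment: at z = 13 the cross-section extends beyond the z = 2.25 cross-section by about 134.80 mm².

part overhangs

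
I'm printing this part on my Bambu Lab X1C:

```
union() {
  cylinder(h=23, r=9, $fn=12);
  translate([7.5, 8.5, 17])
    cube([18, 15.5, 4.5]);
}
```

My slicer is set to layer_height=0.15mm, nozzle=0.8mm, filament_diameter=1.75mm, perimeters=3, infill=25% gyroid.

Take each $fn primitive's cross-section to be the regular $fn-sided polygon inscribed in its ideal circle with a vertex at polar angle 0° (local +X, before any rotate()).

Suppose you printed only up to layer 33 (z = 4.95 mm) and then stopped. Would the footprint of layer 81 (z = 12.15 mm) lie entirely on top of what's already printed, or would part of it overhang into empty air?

Compare the two slices. At z = 4.95: the cylinder: section is a regular 12-gon, circumradius r=9 (area = (12/2)·9.000²·sin(360°/12) = 243.00 mm²); the cube at (7.5, 8.5) is not intersected at this z (z outside [17, 21.5]); Merging all regions: only the r=9 cylinder is present, so the union is just that shape — area = 243.00 mm². At z = 12.15: the cylinder: section is a regular 12-gon, circumradius r=9 (area = (12/2)·9.000²·sin(360°/12) = 243.00 mm²); the cube at (7.5, 8.5) does not reach this height (z outside [17, 21.5]); Combining (union): only the r=9 cylinder is present, so the union is just that shape — area = 243.00 mm². Checking containment: the cross-section at z = 12.15 is a subset of the cross-section at z = 4.95.

entirely on top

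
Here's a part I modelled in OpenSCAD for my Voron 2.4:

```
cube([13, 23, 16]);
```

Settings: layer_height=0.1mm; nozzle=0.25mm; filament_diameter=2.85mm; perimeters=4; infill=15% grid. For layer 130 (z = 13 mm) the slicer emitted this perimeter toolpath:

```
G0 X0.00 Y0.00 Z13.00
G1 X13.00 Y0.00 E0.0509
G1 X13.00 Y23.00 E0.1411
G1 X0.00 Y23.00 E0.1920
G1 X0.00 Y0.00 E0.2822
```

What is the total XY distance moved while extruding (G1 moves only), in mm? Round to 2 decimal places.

72.00 mm

Sum the Euclidean lengths of each G1 segment: total = 72.00 mm.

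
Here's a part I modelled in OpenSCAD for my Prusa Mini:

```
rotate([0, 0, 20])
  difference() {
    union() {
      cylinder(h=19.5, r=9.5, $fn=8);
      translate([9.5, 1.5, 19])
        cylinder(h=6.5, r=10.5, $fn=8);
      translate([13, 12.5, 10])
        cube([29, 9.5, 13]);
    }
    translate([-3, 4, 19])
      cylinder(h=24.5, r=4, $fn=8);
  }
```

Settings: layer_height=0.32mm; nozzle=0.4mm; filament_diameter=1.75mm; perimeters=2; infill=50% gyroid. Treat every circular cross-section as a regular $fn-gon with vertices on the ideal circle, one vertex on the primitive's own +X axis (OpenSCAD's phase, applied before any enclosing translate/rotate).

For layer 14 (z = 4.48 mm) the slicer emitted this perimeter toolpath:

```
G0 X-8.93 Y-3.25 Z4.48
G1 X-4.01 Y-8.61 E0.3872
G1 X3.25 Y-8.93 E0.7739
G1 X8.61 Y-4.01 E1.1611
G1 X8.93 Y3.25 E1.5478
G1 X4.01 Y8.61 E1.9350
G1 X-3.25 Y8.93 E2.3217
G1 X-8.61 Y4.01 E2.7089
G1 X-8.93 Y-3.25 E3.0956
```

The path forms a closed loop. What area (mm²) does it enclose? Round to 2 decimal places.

255.29 mm²

Apply the shoelace formula to the sequence of (X, Y) vertices; enclosed area = 255.29 mm².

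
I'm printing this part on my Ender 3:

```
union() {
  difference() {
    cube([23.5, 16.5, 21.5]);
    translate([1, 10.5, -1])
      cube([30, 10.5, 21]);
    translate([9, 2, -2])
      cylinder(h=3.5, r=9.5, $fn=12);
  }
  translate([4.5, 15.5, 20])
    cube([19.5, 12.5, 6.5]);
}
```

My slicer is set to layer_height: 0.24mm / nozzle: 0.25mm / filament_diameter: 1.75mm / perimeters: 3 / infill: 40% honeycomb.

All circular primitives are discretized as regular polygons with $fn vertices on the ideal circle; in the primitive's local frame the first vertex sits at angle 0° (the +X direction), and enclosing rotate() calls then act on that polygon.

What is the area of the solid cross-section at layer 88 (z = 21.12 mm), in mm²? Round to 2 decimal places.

At z = 21.12 mm: the cube is present — its section is the full 23.5×16.5 rectangle (area 387.75 mm²); the cube at (1, 10.5) is absent (z outside [-1, 20]); the cylinder at (9, 2) is not intersected at this z (z outside [-2, 1.5]); After the difference (first − rest): none of the subtracted shapes is present at this height, so the 23.5×16.5 cube is unchanged — area = 387.75 mm²; the 19.5×12.5 cube at (4.5, 15.5) contributes its full rectangle (area 243.75 mm²); Merging all regions: the regions partially overlap — summed areas 631.50 mm² minus the doubly-counted overlap 19.00 mm² gives 612.50 mm² — area = 612.50 mm². Overall, the cross-section is a single solid region. Net area = 612.50 mm².

612.50 mm²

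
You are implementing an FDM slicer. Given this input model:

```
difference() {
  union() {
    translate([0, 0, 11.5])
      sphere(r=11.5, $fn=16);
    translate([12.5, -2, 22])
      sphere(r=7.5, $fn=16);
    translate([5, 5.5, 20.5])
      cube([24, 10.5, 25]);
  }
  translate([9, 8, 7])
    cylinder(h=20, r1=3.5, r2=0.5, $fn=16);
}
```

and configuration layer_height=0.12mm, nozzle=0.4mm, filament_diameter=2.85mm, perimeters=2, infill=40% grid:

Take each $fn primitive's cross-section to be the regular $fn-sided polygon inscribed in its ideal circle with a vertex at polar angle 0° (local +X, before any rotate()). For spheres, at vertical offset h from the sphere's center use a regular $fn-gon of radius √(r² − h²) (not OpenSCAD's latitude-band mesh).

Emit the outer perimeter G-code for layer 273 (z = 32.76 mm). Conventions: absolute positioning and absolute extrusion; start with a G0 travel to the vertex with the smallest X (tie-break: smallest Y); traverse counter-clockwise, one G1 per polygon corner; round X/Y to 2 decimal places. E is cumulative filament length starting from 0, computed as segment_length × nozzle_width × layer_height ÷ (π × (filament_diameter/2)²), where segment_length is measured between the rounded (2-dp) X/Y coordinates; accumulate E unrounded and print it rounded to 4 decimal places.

At z = 32.76 mm: the sphere is absent (|z−center|=21.260 > r=11.5); the sphere at (12.5, -2) does not reach this height (|z−center|=10.760 > r=7.5); the 24×10.5 cube at (5, 5.5) contributes its full rectangle; Merging all regions: only the 24×10.5 cube at (5, 5.5) is present, so the union is just that shape — 1 connected region; the cone at (9, 8) does not reach this height (z outside [7, 27]); Subtracting the remaining from the first: none of the subtracted shapes is present at this height, so that combined region is unchanged — 1 connected region. The outline is a single polygon with 4 vertices. Extrusion per mm of travel: 0.4 × 0.12 / (π × 1.425²) = 0.007524. Accumulating E over each segment gives final E = 0.5192.

G0 X5.00 Y5.50 Z32.76
G1 X29.00 Y5.50 E0.1806
G1 X29.00 Y16.00 E0.2596
G1 X5.00 Y16.00 E0.4402
G1 X5.00 Y5.50 E0.5192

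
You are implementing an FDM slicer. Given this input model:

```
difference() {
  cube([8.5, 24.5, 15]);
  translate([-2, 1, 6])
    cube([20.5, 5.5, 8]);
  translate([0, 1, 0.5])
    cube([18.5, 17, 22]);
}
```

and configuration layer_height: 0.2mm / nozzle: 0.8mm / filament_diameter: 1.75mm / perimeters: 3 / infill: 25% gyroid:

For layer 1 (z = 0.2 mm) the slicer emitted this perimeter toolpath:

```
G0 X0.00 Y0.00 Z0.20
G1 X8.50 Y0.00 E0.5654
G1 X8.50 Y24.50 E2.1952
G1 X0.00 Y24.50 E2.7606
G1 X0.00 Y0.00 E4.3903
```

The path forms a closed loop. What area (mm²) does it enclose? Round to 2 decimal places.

208.25 mm²

Apply the shoelace formula to the sequence of (X, Y) vertices; enclosed area = 208.25 mm².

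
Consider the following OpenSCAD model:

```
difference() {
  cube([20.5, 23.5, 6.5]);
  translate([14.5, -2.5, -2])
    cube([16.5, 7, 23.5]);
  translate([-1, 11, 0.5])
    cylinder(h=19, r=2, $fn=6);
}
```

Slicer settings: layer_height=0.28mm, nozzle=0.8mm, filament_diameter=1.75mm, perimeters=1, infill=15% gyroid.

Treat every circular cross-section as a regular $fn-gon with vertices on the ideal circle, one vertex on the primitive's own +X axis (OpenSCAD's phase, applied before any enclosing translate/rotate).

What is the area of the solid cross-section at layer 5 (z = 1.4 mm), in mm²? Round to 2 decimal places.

At z = 1.4 mm: the cube is present — its section is the full 20.5×23.5 rectangle (area 481.75 mm²); the 16.5×7 cube at (14.5, -2.5) contributes its full rectangle (area 115.50 mm²); the cylinder at (-1, 11): section is a regular 6-gon, circumradius r=2 (area = (6/2)·2.000²·sin(360°/6) = 10.39 mm²); Subtracting the remaining from the first: starting from the 20.5×23.5 cube (481.75 mm²), the 16.5×7 cube at (14.5, -2.5) partially overlaps it — only the 27.00 mm² overlap (of its 115.50 mm²) is removed, clipping the outline; the r=2 cylinder at (-1, 11) partially overlaps it — only the 1.73 mm² overlap (of its 10.39 mm²) is removed, clipping the outline — area = 453.02 mm². Overall, the cross-section is a single solid region. Net area = 453.02 mm².

453.02 mm²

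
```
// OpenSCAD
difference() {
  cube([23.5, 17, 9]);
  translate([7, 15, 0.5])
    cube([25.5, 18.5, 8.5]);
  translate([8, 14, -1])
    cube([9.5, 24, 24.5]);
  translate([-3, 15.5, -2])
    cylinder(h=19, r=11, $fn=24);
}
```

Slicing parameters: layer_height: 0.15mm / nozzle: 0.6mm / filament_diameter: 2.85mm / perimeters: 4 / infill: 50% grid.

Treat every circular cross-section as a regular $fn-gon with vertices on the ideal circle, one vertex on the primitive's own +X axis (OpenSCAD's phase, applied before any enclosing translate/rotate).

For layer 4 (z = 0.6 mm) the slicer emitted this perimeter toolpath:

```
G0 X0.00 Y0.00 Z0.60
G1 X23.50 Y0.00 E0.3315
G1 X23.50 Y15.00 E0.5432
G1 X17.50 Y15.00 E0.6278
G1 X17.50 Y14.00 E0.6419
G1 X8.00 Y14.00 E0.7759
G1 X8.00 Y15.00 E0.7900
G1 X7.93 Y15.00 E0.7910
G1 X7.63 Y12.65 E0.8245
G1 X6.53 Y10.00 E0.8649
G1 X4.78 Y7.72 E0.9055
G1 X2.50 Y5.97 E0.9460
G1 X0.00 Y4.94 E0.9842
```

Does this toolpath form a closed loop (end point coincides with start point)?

Start point (G0): (0.00, 0.00). End point (last G1): the path does not return to the start — open.

no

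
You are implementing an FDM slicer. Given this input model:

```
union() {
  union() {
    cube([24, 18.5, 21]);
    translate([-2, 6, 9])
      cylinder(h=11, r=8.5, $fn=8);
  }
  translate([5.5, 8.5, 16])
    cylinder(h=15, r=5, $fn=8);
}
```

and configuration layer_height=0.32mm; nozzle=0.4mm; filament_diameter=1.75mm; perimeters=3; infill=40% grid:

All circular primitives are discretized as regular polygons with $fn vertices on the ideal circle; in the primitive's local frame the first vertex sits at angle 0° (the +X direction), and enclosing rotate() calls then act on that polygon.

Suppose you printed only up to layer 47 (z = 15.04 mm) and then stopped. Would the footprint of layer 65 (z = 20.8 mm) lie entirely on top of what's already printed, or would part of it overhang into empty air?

Compare the two slices. At z = 15.04: the 24×18.5 cube contributes its full rectangle (area 444.00 mm²); the r=8.5 cylinder at (-2, 6) gives a regular 8-gon of circumradius 8.5 (constant along its height) (area = (8/2)·8.500²·sin(360°/8) = 204.35 mm²); Combining (union): the regions partially overlap — summed areas 648.35 mm² minus the doubly-counted overlap 66.46 mm² gives 581.89 mm² — area = 581.89 mm²; the cylinder at (5.5, 8.5) is absent (z outside [16, 31]); Combining (union): only that combined region is present, so the union is just that shape — area = 581.89 mm². At z = 20.8: the cube is present — its section is the full 24×18.5 rectangle (area 444.00 mm²); the cylinder at (-2, 6) does not reach this height (z outside [9, 20]); Combining (union): only the 24×18.5 cube is present, so the union is just that shape — area = 444.00 mm²; the cylinder at (5.5, 8.5): section is a regular 8-gon, circumradius r=5 (area = (8/2)·5.000²·sin(360°/8) = 70.71 mm²); Taking the union: the r=5 cylinder at (5.5, 8.5) lies entirely inside that combined region, so the union is just that combined region — area = 444.00 mm². Checking containment: the cross-section at z = 20.8 is a subset of the cross-section at z = 15.04.

entirely on top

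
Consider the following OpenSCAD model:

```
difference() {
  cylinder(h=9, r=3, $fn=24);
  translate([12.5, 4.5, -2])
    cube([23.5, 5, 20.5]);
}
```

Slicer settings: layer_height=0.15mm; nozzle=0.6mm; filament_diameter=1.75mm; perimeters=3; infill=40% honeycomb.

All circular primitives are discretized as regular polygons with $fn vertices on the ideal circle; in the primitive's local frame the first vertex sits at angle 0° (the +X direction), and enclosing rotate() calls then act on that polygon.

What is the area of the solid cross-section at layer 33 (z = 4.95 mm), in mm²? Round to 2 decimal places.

27.95 mm²

At z = 4.95 mm: the r=3 cylinder gives a regular 24-gon of circumradius 3 (constant along its height) (area = (24/2)·3.000²·sin(360°/24) = 27.95 mm²); the 23.5×5 cube at (12.5, 4.5) contributes its full rectangle (area 117.50 mm²); After the difference (first − rest): starting from the r=3 cylinder (27.95 mm²), the 23.5×5 cube at (12.5, 4.5) misses the remaining region (no effect) — area = 27.95 mm². Overall, the cross-section is a single solid region. Net area = 27.95 mm².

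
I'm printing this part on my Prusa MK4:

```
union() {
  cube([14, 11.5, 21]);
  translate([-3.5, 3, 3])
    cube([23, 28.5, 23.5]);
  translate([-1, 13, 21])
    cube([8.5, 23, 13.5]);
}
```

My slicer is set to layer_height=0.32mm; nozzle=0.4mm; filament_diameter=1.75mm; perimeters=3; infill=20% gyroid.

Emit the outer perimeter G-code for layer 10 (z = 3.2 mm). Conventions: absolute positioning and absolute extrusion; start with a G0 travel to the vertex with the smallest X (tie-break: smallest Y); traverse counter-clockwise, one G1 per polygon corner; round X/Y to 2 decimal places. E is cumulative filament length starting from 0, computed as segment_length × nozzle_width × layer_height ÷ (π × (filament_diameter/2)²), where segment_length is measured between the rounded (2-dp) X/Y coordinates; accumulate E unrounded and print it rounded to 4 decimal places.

G0 X-3.50 Y3.00 Z3.20
G1 X0.00 Y3.00 E0.1863
G1 X0.00 Y0.00 E0.3459
G1 X14.00 Y0.00 E1.0909
G1 X14.00 Y3.00 E1.2506
G1 X19.50 Y3.00 E1.5433
G1 X19.50 Y31.50 E3.0599
G1 X-3.50 Y31.50 E4.2839
G1 X-3.50 Y3.00 E5.8006

At z = 3.2 mm: the cube (footprint 14×11.5) is included at this height; the cube at (-3.5, 3) (footprint 23×28.5) is included at this height; the cube at (-1, 13) is not intersected at this z (z outside [21, 34.5]); Merging all regions: the regions partially overlap (shared area 119.00 mm²), so overlapping operands fuse into one piece — 1 connected region. The outline is a single polygon with 8 vertices. Extrusion per mm of travel: 0.4 × 0.32 / (π × 0.875²) = 0.053216. Accumulating E over each segment gives final E = 5.8006.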